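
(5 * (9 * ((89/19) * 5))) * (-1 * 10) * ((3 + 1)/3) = -267000/19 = -14052.63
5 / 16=0.31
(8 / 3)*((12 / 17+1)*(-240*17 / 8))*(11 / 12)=-6380 / 3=-2126.67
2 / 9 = 0.22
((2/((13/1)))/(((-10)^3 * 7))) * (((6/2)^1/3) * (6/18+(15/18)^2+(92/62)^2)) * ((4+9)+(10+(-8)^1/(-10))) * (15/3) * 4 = -1899461/56218500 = -0.03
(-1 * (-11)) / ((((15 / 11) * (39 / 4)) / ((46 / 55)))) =2024 / 2925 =0.69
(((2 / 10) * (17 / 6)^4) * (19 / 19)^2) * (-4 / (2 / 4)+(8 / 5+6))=-83521 / 16200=-5.16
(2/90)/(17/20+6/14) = 28/1611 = 0.02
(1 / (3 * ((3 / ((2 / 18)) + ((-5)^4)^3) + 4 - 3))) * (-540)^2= 0.00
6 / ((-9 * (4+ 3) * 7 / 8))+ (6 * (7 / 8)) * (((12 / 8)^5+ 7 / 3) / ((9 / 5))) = 1628251 / 56448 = 28.85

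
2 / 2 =1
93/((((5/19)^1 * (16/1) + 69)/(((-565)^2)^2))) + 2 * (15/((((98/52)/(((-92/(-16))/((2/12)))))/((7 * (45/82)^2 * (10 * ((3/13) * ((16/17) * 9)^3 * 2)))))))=10410072487986348290625/80415477961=129453592168.35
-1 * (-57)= 57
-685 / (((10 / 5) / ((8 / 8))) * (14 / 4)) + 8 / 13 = -8849 / 91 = -97.24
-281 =-281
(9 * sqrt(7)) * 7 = 166.68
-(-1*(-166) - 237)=71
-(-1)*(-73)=-73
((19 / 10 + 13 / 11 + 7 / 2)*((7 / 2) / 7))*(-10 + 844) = 150954 / 55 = 2744.62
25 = 25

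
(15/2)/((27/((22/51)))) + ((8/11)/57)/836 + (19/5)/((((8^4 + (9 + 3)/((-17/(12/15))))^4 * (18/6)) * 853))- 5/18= -39665562888886454749849279974257/251148313708301159352451837919232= -0.16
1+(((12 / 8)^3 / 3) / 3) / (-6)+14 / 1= 239 / 16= 14.94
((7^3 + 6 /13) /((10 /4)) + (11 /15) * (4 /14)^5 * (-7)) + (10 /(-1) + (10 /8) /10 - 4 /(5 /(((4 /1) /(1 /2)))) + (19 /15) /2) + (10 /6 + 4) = 477183751 /3745560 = 127.40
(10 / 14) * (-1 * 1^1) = -5 / 7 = -0.71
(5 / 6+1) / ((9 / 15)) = 3.06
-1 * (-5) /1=5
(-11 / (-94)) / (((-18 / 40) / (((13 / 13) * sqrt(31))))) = -1.45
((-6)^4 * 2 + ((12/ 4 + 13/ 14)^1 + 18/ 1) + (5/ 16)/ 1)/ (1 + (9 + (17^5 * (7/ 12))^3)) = 31621860/ 6872677746675067839953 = 0.00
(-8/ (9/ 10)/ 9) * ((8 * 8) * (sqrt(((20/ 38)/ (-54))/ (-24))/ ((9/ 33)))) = -14080 * sqrt(190)/ 41553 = -4.67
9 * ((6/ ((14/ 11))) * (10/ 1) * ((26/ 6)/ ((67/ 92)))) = 1184040/ 469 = 2524.61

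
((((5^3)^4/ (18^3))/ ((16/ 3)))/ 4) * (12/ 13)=244140625/ 134784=1811.35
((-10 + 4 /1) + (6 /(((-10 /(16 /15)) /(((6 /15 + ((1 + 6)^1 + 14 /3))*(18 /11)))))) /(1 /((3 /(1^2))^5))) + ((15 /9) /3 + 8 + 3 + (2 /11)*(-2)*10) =-37977562 /12375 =-3068.89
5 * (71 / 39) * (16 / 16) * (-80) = -28400 / 39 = -728.21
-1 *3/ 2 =-3/ 2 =-1.50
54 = 54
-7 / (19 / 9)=-63 / 19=-3.32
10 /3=3.33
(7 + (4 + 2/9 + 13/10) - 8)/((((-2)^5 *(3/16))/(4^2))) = -1628/135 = -12.06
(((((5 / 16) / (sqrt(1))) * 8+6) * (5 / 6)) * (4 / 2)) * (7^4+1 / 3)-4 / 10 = 1530832 / 45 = 34018.49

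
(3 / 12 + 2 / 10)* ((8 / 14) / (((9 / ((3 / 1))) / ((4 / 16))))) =3 / 140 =0.02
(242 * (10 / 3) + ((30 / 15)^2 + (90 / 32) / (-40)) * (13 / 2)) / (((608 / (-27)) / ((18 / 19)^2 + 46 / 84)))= -42012392421 / 786644992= -53.41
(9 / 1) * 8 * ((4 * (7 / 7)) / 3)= 96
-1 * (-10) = 10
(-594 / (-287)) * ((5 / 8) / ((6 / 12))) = 1485 / 574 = 2.59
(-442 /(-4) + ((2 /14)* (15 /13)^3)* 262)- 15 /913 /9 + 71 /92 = 654027294857 /3875323452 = 168.77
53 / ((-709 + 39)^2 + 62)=53 / 448962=0.00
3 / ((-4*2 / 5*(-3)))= 5 / 8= 0.62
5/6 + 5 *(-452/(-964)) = 4595/1446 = 3.18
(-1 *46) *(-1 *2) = 92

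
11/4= 2.75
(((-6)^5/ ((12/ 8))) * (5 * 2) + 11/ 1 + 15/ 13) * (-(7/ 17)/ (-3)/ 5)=-4716334/ 3315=-1422.73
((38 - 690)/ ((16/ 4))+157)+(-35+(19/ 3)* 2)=-85/ 3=-28.33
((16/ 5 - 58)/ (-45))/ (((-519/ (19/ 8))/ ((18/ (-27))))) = 2603/ 700650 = 0.00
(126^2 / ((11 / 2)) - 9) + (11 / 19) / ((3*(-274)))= 494356433 / 171798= 2877.54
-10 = -10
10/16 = 5/8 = 0.62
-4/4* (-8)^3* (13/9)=6656/9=739.56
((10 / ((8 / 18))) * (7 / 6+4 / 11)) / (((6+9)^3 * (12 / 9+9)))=0.00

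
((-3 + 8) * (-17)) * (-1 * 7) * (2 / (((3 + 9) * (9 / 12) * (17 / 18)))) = 140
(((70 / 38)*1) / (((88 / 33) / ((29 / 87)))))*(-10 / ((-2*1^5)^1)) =175 / 152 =1.15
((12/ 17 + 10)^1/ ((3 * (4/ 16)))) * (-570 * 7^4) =-332106320/ 17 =-19535665.88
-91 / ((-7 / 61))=793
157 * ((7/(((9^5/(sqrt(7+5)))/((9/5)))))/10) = 1099 * sqrt(3)/164025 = 0.01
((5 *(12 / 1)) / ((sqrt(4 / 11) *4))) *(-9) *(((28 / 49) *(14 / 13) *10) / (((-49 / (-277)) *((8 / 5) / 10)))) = -9348750 *sqrt(11) / 637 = -48675.50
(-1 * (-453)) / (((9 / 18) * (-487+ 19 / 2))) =-1812 / 955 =-1.90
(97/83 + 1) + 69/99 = 7849/2739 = 2.87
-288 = -288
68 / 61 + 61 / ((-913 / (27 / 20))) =1141213 / 1113860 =1.02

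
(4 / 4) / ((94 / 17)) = 17 / 94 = 0.18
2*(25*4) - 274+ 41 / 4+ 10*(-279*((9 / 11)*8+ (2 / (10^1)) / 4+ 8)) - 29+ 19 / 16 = -40812.88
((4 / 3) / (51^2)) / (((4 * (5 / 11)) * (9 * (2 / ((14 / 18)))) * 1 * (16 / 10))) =77 / 10112688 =0.00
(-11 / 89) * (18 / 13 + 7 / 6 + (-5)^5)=2679061 / 6942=385.92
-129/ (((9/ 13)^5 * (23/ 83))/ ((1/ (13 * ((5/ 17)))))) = -1732881553/ 2263545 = -765.56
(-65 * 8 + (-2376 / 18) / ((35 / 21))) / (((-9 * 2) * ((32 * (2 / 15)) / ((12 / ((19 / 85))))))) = 63665 / 152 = 418.85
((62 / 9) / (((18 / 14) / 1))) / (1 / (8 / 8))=434 / 81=5.36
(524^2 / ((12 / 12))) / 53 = 274576 / 53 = 5180.68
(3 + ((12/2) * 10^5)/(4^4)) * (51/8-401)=-29634759/32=-926086.22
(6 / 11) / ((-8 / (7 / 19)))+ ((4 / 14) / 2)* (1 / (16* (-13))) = -7853 / 304304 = -0.03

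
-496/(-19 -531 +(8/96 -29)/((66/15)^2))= 0.90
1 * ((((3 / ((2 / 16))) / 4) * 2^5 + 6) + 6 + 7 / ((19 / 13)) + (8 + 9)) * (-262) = -1123980 / 19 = -59156.84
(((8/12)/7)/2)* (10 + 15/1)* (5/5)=25/21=1.19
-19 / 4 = -4.75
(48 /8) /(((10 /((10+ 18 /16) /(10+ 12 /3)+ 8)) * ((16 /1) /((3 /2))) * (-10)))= -1773 /35840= -0.05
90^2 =8100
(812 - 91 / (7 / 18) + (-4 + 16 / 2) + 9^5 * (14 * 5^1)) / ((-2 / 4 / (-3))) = 24804072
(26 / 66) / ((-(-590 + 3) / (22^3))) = 12584 / 1761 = 7.15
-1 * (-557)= 557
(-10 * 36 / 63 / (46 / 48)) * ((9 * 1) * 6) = -51840 / 161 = -321.99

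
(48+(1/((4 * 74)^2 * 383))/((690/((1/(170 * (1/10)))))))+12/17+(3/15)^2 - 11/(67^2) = 25331855394268381/519697821782400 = 48.74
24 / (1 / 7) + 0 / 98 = 168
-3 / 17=-0.18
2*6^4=2592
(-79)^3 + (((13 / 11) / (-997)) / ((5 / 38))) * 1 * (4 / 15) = -405536905451 / 822525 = -493039.00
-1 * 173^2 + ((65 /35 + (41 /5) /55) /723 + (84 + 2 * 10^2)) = -29645.00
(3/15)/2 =0.10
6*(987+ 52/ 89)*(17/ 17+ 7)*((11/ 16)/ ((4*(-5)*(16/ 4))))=-580107/ 1424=-407.38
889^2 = 790321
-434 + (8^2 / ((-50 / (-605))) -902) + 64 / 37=-103576 / 185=-559.87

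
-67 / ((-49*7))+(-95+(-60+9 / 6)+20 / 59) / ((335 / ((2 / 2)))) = -3550529 / 13558790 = -0.26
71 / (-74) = -71 / 74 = -0.96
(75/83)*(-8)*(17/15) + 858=70534/83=849.81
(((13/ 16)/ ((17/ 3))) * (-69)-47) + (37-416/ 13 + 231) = 48717/ 272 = 179.11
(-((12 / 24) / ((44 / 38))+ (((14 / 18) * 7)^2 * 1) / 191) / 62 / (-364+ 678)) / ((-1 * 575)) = 399593 / 7620092528400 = 0.00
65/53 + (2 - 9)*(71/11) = -25626/583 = -43.96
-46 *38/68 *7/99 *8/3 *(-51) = 24472/99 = 247.19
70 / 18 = 35 / 9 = 3.89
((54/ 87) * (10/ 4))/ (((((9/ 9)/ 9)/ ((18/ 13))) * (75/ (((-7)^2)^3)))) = 57177414/ 1885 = 30332.85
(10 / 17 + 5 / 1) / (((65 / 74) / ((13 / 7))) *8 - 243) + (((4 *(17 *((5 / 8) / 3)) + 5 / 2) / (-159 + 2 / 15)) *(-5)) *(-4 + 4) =-3515 / 150467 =-0.02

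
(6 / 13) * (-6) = -36 / 13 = -2.77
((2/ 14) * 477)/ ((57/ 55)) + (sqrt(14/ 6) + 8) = sqrt(21)/ 3 + 9809/ 133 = 75.28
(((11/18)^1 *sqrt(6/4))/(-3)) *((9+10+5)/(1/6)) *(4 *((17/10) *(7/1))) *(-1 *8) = 83776 *sqrt(6)/15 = 13680.56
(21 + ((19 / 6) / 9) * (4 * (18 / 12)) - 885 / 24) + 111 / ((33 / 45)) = 108979 / 792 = 137.60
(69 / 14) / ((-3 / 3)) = -69 / 14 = -4.93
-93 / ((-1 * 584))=93 / 584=0.16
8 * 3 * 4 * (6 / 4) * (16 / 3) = 768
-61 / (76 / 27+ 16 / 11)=-18117 / 1268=-14.29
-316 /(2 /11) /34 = -869 /17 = -51.12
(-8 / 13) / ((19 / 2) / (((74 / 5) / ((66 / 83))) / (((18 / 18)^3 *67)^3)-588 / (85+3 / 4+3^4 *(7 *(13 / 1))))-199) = 266579443024 / 138434744220851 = 0.00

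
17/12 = 1.42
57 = 57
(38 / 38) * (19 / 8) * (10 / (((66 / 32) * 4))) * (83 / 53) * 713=5622005 / 1749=3214.41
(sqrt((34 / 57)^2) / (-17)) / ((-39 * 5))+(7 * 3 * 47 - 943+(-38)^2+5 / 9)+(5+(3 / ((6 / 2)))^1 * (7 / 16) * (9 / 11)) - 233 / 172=41850519617 / 28039440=1492.56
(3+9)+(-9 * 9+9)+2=-58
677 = 677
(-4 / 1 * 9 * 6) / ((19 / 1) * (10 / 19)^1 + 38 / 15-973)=3240 / 14407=0.22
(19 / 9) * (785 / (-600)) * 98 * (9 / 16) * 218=-33192.09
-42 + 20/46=-41.57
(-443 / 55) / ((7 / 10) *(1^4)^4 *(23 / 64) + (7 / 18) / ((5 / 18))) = -56704 / 11627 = -4.88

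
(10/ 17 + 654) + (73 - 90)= 10839/ 17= 637.59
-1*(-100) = 100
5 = 5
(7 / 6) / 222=7 / 1332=0.01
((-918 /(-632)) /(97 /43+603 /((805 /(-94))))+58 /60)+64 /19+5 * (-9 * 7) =-310.69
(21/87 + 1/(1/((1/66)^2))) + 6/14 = 592619/884268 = 0.67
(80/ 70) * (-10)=-80/ 7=-11.43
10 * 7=70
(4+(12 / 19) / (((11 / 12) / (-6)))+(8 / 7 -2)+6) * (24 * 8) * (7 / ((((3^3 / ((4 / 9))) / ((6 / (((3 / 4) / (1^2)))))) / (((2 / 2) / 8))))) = 1875968 / 16929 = 110.81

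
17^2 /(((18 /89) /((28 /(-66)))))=-180047 /297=-606.22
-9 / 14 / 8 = -9 / 112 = -0.08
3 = 3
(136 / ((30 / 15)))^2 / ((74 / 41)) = 94792 / 37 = 2561.95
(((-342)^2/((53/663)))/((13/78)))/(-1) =-465282792/53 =-8778920.60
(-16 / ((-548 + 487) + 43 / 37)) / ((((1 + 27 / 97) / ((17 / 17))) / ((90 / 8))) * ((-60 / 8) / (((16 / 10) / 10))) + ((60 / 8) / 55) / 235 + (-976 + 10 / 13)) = -1929733520 / 7076621045259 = -0.00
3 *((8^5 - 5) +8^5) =196593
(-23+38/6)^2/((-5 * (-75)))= 20/27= 0.74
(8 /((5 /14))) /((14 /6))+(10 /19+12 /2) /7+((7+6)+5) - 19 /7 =17169 /665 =25.82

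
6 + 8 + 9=23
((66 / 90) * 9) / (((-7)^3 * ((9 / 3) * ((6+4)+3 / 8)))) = -88 / 142345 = -0.00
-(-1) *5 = 5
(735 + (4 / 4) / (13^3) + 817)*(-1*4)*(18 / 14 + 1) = -218223680 / 15379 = -14189.72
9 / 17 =0.53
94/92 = 47/46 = 1.02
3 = 3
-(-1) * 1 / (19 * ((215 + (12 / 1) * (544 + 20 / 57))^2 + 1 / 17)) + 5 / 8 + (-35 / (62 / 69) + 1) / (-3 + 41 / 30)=826626212518367 / 34643864510136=23.86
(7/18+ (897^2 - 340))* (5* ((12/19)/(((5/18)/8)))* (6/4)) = 109719276.63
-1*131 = -131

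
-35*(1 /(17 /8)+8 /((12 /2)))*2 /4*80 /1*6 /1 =-257600 /17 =-15152.94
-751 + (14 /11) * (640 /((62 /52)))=-23131 /341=-67.83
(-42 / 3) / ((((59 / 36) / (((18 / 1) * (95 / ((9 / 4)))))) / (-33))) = 12640320 / 59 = 214242.71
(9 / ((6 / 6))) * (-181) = -1629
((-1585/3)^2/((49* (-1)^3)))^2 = 6311274450625/194481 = 32451881.94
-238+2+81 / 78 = -6109 / 26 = -234.96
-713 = -713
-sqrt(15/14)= -sqrt(210)/14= -1.04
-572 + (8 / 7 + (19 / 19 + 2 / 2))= -568.86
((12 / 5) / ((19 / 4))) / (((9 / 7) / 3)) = 112 / 95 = 1.18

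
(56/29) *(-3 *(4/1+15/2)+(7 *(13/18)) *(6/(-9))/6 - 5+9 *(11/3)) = -32032/2349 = -13.64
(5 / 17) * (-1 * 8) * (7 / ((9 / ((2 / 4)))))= -140 / 153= -0.92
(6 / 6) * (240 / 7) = 240 / 7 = 34.29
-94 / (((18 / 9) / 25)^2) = -29375 / 2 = -14687.50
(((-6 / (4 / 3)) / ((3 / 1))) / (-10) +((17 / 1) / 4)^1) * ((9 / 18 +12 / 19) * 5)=473 / 19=24.89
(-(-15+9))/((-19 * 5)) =-6/95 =-0.06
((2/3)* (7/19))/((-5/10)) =-28/57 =-0.49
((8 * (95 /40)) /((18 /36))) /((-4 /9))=-171 /2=-85.50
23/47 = 0.49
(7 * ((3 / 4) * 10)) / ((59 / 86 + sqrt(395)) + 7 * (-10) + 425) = 138109335 / 932765501 - 388290 * sqrt(395) / 932765501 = 0.14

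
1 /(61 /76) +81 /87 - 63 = -107596 /1769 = -60.82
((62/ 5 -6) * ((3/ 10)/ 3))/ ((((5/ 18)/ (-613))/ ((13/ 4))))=-573768/ 125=-4590.14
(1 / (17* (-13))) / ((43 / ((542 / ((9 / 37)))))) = -20054 / 85527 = -0.23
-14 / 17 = -0.82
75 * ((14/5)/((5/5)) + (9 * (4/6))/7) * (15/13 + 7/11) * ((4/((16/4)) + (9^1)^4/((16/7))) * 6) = 8468213760/1001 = 8459754.01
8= 8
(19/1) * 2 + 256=294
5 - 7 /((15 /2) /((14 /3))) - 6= -241 /45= -5.36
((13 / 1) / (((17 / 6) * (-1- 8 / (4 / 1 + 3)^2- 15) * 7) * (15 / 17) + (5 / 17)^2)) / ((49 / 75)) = -56355 / 800863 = -0.07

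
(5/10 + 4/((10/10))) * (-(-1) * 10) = 45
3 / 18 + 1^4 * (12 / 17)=89 / 102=0.87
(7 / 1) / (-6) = -7 / 6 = -1.17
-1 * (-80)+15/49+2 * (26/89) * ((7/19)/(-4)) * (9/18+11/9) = 119635301/1491462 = 80.21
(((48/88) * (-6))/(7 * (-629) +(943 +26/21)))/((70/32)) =864/1997435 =0.00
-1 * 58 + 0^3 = -58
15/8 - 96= -753/8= -94.12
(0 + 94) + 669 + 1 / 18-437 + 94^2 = 164917 / 18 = 9162.06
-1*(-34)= 34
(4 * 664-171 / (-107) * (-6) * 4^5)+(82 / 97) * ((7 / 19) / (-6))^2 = -483086473229 / 67442742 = -7162.91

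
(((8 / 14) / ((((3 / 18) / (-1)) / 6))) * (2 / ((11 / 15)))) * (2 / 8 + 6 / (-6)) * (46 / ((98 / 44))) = 298080 / 343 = 869.04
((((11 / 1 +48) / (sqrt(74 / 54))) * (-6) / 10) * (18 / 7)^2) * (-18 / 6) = 516132 * sqrt(111) / 9065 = 599.87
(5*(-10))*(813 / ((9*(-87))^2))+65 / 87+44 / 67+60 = 839853277 / 13692321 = 61.34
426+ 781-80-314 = 813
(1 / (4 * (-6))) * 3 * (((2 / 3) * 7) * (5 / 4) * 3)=-35 / 16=-2.19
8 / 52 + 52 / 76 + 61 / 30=21277 / 7410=2.87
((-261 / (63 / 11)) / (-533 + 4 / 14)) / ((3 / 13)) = 377 / 1017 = 0.37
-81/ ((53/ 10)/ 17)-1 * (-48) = -11226/ 53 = -211.81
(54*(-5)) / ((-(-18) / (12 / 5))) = -36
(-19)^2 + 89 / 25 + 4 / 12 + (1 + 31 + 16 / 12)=29867 / 75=398.23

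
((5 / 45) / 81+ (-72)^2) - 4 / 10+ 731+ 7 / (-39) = 280254881 / 47385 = 5914.42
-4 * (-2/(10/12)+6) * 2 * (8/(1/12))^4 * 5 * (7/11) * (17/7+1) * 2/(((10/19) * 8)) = -697143656448/55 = -12675339208.15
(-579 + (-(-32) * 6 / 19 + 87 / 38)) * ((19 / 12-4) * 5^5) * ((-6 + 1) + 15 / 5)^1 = -650415625 / 76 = -8558100.33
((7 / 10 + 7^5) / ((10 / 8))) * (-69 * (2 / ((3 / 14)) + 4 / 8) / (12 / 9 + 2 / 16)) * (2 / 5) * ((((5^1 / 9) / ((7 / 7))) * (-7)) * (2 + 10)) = 14597151296 / 125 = 116777210.37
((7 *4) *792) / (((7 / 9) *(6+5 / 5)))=28512 / 7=4073.14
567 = 567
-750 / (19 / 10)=-7500 / 19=-394.74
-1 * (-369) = 369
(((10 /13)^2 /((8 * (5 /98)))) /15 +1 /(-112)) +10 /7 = 1.52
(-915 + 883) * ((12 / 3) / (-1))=128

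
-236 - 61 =-297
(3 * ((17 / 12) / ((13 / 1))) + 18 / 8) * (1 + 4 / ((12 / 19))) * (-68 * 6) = -100232 / 13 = -7710.15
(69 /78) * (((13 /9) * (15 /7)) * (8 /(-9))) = -460 /189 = -2.43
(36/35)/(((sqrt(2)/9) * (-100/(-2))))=81 * sqrt(2)/875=0.13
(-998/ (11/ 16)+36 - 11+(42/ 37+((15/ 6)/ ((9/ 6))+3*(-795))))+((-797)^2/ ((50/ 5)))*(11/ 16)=7787398159/ 195360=39861.78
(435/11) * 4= 1740/11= 158.18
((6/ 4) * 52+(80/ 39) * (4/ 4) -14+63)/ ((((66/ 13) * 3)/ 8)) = 20132/ 297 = 67.78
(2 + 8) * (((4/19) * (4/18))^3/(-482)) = -2560/1205050851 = -0.00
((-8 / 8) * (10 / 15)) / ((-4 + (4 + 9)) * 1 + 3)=-1 / 18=-0.06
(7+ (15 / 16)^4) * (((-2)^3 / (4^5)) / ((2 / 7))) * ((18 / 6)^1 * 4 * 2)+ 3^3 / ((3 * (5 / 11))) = 154133463 / 10485760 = 14.70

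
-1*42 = -42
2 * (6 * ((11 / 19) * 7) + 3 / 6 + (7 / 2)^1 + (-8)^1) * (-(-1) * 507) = 391404 / 19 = 20600.21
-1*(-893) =893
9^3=729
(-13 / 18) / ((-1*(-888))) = -13 / 15984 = -0.00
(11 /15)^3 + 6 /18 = 2456 /3375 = 0.73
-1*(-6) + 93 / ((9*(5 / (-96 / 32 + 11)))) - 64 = -622 / 15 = -41.47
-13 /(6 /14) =-30.33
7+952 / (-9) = -889 / 9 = -98.78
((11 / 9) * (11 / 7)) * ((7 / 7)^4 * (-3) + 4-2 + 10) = 121 / 7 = 17.29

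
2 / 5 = 0.40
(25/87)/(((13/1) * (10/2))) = 5/1131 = 0.00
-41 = -41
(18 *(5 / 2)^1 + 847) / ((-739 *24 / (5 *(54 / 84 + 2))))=-41255 / 62076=-0.66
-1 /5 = -0.20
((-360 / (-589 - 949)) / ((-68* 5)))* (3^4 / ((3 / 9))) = -2187 / 13073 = -0.17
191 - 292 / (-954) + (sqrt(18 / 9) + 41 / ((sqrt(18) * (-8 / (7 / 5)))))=91253 / 477 - 47 * sqrt(2) / 240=191.03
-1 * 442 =-442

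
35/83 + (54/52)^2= 84167/56108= 1.50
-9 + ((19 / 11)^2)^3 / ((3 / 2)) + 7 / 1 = 83462396 / 5314683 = 15.70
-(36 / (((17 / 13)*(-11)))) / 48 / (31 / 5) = 195 / 23188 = 0.01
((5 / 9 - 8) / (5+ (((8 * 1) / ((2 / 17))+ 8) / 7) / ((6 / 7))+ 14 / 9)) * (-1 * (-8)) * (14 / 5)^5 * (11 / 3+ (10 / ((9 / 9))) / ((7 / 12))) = -17996513024 / 1621875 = -11096.12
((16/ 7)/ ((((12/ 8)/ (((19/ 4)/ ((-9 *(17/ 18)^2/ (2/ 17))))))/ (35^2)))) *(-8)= 5107200/ 4913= 1039.53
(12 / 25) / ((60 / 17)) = 17 / 125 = 0.14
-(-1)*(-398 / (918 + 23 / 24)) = -9552 / 22055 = -0.43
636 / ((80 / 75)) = 2385 / 4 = 596.25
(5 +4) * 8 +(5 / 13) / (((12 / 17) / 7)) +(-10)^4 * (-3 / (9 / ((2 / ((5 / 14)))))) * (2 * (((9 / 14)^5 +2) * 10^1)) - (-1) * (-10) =-787590.02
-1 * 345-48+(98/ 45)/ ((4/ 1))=-35321/ 90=-392.46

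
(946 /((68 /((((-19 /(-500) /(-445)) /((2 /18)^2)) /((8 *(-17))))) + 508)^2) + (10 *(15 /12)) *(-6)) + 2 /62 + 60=-14.97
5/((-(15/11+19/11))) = -55/34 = -1.62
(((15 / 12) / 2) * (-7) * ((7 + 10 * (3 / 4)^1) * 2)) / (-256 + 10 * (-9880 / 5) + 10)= 145 / 22864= 0.01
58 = 58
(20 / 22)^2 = 100 / 121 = 0.83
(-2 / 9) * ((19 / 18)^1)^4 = -130321 / 472392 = -0.28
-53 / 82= -0.65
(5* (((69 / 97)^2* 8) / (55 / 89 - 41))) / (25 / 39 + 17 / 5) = -137711925 / 1110290227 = -0.12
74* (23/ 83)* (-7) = -11914/ 83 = -143.54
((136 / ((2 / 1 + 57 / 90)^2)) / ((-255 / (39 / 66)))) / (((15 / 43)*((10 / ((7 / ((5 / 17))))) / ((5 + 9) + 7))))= -11175528 / 1716275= -6.51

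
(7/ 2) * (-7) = -49/ 2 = -24.50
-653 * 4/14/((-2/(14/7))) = 1306/7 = 186.57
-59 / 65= -0.91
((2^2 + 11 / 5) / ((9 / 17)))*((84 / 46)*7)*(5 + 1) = 103292 / 115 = 898.19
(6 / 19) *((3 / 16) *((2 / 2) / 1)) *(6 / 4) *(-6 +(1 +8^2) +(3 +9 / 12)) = 6777 / 1216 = 5.57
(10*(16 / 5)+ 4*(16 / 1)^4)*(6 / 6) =262176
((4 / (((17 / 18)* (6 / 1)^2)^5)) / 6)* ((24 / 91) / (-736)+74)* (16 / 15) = 0.00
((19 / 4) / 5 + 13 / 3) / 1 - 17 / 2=-193 / 60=-3.22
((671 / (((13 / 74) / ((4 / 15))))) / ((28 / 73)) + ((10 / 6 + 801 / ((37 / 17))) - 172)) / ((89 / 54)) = 2593799532 / 1498315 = 1731.14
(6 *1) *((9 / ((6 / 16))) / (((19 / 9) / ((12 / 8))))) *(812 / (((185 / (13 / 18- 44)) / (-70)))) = 50337504 / 37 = 1360473.08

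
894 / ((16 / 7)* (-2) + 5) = 2086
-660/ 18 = -110/ 3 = -36.67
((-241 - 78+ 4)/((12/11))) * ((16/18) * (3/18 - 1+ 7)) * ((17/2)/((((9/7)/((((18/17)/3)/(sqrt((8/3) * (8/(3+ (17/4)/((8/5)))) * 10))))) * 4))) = -19943 * sqrt(2715)/6912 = -150.34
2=2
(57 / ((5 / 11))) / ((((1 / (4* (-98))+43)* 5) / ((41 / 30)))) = 1679524 / 2106875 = 0.80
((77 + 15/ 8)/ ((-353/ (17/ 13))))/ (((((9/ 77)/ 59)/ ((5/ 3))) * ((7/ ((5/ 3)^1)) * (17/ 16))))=-20475950/ 371709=-55.09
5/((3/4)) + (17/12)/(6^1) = 497/72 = 6.90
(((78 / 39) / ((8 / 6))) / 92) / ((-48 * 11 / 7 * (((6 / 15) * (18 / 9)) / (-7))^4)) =-10504375 / 8290304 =-1.27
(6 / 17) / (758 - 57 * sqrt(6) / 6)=114 * sqrt(6) / 19516765 + 9096 / 19516765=0.00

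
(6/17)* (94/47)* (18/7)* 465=100440/119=844.03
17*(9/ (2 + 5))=153/ 7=21.86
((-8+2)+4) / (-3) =2 / 3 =0.67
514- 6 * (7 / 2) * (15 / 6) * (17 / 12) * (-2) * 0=514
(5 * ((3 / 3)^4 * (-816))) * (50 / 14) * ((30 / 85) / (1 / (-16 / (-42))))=-1959.18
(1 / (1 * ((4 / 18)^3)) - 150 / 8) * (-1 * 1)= -579 / 8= -72.38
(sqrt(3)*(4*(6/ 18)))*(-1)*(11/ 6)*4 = -88*sqrt(3)/ 9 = -16.94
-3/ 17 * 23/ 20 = -69/ 340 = -0.20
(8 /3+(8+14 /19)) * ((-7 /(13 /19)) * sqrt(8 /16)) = -175 * sqrt(2) /3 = -82.50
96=96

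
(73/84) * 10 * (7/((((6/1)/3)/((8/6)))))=365/9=40.56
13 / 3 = 4.33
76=76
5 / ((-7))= -5 / 7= -0.71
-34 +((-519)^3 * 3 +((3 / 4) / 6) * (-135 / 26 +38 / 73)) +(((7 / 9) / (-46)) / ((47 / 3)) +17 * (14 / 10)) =-103258660634630557 / 246208560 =-419395087.79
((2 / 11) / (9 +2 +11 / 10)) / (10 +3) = 20 / 17303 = 0.00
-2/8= -1/4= -0.25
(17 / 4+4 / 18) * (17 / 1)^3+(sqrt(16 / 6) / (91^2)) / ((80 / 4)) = sqrt(6) / 248430+790993 / 36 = 21972.03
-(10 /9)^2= -100 /81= -1.23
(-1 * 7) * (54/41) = -378/41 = -9.22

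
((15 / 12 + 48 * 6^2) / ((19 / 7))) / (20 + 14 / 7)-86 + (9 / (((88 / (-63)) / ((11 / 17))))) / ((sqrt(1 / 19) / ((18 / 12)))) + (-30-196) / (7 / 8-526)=-397638997 / 7024072-1701 * sqrt(19) / 272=-83.87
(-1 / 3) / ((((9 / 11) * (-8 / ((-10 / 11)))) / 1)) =-5 / 108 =-0.05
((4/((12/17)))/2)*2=17/3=5.67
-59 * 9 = -531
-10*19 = -190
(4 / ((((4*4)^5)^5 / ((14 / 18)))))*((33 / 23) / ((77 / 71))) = 71 / 21866972853936957175818130292736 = 0.00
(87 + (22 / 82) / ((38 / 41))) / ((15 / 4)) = 6634 / 285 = 23.28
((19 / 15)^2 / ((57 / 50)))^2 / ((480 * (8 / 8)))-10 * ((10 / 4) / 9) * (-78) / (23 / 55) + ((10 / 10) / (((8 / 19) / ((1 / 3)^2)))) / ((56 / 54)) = 29203728269 / 56337120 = 518.37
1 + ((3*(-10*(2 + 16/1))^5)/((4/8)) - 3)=-1133740800002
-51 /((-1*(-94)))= -51 /94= -0.54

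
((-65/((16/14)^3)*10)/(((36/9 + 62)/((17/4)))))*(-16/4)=1895075/16896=112.16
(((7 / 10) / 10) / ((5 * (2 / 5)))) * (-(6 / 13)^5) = -6804 / 9282325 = -0.00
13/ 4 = 3.25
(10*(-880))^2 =77440000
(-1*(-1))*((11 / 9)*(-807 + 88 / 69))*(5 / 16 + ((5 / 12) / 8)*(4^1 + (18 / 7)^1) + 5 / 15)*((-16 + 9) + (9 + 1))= -50758235 / 17388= -2919.15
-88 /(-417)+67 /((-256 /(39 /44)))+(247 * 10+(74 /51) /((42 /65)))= 4145575601527 /1676860416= 2472.22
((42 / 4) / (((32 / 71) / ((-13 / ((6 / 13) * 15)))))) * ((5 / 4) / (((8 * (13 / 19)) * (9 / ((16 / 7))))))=-17537 / 6912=-2.54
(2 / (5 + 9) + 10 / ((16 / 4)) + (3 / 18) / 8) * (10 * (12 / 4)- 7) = 20585 / 336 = 61.26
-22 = -22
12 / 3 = 4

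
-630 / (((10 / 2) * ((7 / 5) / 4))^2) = -1440 / 7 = -205.71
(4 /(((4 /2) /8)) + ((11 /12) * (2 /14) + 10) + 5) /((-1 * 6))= -2615 /504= -5.19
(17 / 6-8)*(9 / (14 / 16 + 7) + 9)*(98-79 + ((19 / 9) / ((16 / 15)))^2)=-16602143 / 13824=-1200.97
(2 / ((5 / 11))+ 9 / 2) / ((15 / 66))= 979 / 25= 39.16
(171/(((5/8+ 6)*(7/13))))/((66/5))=14820/4081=3.63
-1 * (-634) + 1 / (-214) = 135675 / 214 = 634.00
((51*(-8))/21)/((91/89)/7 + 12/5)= -60520/7931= -7.63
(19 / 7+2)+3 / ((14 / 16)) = 57 / 7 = 8.14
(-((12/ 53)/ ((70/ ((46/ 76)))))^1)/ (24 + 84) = -0.00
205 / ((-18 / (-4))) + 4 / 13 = 5366 / 117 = 45.86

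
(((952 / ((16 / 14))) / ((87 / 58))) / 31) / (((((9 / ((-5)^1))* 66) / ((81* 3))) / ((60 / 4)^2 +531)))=-9446220 / 341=-27701.52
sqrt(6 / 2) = sqrt(3) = 1.73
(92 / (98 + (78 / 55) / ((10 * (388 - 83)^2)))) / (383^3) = 2353532500 / 140849327219909843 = 0.00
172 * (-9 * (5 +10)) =-23220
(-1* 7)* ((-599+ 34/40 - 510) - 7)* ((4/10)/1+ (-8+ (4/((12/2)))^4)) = -57784.04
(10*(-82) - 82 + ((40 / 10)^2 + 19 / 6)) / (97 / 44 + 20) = -116534 / 2931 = -39.76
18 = 18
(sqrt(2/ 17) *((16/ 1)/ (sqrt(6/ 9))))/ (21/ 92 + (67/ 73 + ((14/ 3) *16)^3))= 2901312 *sqrt(51)/ 1283231049851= 0.00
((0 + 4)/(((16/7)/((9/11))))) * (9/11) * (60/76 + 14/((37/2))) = 616329/340252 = 1.81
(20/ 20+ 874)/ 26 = 875/ 26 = 33.65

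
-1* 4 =-4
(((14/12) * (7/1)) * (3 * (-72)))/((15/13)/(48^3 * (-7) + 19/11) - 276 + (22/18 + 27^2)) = -351502085844/90510236975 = -3.88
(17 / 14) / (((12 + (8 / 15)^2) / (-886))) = -1694475 / 19348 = -87.58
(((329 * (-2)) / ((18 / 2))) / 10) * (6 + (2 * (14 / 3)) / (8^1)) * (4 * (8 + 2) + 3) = -608321 / 270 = -2253.04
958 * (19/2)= 9101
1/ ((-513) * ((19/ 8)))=-8/ 9747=-0.00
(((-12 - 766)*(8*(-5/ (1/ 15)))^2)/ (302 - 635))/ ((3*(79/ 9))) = 93360000/ 2923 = 31939.79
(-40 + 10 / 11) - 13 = -573 / 11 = -52.09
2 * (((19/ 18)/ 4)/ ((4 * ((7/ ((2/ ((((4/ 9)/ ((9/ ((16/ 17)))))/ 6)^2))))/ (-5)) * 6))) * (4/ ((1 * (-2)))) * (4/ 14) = 60044085/ 200704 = 299.17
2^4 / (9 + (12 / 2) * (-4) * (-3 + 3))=16 / 9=1.78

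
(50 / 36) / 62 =25 / 1116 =0.02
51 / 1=51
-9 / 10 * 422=-1899 / 5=-379.80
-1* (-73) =73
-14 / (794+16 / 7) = -49 / 2787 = -0.02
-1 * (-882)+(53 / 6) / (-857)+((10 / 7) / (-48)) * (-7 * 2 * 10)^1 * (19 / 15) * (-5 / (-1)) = 7006324 / 7713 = 908.38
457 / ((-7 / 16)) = -7312 / 7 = -1044.57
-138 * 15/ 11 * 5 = -10350/ 11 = -940.91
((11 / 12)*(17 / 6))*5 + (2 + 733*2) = 106631 / 72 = 1480.99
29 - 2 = 27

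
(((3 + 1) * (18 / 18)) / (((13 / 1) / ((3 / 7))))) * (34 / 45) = 136 / 1365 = 0.10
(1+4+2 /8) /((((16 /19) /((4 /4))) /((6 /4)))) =1197 /128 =9.35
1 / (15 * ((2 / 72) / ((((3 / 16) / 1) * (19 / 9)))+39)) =19 / 11135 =0.00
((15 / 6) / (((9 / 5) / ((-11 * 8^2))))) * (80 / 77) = -64000 / 63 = -1015.87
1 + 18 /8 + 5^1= 33 /4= 8.25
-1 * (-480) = 480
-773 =-773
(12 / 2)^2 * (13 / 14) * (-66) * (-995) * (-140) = -307335600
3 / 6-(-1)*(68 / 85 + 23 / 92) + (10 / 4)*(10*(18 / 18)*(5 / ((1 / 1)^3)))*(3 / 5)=1531 / 20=76.55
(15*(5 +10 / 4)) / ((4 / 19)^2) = 81225 / 32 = 2538.28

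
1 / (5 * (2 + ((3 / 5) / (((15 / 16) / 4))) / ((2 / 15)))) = 1 / 106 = 0.01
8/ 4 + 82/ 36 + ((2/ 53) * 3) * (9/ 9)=4189/ 954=4.39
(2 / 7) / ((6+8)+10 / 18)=18 / 917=0.02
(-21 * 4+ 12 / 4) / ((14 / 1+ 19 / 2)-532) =18 / 113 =0.16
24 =24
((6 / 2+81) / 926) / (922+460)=21 / 319933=0.00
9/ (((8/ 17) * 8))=153/ 64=2.39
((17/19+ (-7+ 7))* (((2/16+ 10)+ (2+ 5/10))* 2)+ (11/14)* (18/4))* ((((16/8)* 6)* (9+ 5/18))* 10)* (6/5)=4642600/133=34906.77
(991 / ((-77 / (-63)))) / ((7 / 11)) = 8919 / 7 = 1274.14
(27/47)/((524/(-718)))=-0.79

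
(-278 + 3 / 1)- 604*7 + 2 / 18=-40526 / 9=-4502.89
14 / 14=1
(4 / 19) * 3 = 12 / 19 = 0.63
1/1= 1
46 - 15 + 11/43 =1344/43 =31.26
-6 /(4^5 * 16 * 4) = -3 /32768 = -0.00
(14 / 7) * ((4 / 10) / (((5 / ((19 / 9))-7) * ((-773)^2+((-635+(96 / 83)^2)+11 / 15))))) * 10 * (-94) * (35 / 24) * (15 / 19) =849930375 / 2713931242396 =0.00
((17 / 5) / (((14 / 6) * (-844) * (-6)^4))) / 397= -17 / 5066228160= -0.00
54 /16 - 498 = -3957 /8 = -494.62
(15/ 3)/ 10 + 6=13/ 2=6.50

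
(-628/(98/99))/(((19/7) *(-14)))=15543/931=16.69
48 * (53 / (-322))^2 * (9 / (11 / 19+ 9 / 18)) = 11528136 / 1062761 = 10.85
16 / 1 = 16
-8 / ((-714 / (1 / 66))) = 2 / 11781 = 0.00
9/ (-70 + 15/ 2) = -0.14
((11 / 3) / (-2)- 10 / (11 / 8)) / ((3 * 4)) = -0.76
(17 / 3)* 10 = 170 / 3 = 56.67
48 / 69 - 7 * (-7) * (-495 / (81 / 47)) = -2913151 / 207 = -14073.19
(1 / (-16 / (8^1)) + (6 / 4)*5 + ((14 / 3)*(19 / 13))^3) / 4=19236329 / 237276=81.07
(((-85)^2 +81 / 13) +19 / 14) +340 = 1378211 / 182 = 7572.59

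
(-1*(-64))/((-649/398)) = -25472/649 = -39.25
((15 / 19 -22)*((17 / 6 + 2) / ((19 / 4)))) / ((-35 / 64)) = 1495936 / 37905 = 39.47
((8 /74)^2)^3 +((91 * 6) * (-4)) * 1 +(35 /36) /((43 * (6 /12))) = -4337055169801525 /1985872240566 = -2183.95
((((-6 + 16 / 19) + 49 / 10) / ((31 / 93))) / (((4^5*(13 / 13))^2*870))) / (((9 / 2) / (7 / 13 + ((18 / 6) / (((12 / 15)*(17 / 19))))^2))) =-53326357 / 15628784526950400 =-0.00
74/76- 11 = -381/38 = -10.03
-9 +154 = 145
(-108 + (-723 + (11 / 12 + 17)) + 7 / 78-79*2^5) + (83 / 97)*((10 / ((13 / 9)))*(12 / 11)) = -555039385 / 166452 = -3334.53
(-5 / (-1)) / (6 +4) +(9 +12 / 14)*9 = 1249 / 14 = 89.21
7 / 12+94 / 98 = 907 / 588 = 1.54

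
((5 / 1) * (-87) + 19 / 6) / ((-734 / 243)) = 209871 / 1468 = 142.96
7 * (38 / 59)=4.51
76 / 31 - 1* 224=-6868 / 31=-221.55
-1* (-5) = 5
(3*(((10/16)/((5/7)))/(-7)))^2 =9/64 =0.14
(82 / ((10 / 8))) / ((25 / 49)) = 16072 / 125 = 128.58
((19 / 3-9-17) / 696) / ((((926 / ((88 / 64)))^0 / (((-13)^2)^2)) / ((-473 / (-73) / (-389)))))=797051827 / 59292936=13.44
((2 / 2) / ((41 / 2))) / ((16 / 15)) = 15 / 328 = 0.05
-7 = -7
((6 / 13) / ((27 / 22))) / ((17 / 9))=44 / 221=0.20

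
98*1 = 98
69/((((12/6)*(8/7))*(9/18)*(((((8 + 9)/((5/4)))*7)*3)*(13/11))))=1265/7072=0.18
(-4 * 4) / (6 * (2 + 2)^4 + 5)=-16 / 1541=-0.01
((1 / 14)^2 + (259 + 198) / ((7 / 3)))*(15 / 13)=44295 / 196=225.99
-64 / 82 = -32 / 41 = -0.78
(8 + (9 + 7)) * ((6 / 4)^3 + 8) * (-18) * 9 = -44226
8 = 8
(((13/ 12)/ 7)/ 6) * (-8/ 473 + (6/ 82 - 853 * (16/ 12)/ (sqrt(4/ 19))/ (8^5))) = 14183/ 9774072 - 11089 * sqrt(19)/ 24772608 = -0.00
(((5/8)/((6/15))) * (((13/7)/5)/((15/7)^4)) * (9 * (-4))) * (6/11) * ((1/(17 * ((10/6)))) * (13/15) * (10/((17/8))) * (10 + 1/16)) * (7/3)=-65328809/35763750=-1.83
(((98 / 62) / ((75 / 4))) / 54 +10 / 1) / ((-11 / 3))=-2.73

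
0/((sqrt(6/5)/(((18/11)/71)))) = 0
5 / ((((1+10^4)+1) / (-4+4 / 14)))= -65 / 35007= -0.00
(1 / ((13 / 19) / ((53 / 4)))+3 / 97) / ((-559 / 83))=-8120305 / 2819596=-2.88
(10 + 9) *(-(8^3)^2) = -4980736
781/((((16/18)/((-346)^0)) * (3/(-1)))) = -2343/8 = -292.88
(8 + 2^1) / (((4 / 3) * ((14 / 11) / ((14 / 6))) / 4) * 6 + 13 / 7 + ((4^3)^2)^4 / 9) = 1386 / 4334714641344511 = 0.00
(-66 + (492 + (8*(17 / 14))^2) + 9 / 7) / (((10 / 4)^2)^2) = 408976 / 30625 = 13.35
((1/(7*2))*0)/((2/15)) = 0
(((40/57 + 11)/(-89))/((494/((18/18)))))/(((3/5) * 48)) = -3335/360872928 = -0.00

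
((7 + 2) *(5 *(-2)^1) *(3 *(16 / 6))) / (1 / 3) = -2160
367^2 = 134689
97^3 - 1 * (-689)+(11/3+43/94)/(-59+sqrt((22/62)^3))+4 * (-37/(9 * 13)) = 1041692531185362127/1140505137720 - 396583 * sqrt(341)/29243721480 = 913360.66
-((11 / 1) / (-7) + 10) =-59 / 7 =-8.43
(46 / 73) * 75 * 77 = 265650 / 73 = 3639.04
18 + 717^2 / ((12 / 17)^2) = 16508257 / 16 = 1031766.06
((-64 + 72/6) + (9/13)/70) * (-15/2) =141933/364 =389.93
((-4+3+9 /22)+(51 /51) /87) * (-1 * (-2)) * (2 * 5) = -11090 /957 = -11.59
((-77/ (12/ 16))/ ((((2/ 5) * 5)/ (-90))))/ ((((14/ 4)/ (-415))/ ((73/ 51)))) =-784105.88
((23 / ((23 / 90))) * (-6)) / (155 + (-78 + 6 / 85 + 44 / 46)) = -1055700 / 152543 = -6.92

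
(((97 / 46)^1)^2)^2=88529281 / 4477456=19.77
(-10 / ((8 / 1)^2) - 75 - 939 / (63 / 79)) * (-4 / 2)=841769 / 336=2505.26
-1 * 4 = -4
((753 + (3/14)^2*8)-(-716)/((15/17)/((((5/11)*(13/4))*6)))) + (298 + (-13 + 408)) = 8638.91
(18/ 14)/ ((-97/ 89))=-801/ 679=-1.18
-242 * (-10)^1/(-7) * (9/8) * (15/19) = -81675/266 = -307.05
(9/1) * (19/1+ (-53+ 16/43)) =-13014/43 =-302.65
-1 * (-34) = 34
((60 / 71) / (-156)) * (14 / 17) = -70 / 15691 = -0.00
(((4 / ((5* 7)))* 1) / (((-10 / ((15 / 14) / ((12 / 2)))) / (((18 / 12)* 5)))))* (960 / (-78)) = 0.19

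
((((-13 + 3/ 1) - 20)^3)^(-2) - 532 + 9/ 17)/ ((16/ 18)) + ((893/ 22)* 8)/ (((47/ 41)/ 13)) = 373784463000187/ 121176000000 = 3084.64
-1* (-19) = 19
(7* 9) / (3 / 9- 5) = -27 / 2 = -13.50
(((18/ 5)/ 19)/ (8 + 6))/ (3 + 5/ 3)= 27/ 9310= 0.00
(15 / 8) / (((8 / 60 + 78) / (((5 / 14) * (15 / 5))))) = 3375 / 131264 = 0.03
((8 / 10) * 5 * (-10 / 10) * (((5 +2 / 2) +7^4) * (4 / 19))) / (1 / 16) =-616192 / 19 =-32431.16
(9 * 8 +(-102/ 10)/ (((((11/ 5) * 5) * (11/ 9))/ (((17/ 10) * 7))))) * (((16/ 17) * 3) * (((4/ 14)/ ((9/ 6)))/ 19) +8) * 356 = 1230964483824/ 6839525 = 179978.07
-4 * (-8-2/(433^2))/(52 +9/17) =101994152/167427677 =0.61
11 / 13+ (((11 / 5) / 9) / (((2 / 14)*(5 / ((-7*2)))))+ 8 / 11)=-103529 / 32175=-3.22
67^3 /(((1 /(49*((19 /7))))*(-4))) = -40001479 /4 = -10000369.75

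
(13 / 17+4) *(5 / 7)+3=762 / 119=6.40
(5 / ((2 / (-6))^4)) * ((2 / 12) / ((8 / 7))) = 945 / 16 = 59.06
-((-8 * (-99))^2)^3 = -246803372284575744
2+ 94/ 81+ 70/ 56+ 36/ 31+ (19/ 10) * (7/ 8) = 1453223/ 200880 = 7.23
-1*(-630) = 630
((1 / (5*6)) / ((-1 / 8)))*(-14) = 56 / 15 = 3.73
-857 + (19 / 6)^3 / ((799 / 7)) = -856.72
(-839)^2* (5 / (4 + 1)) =703921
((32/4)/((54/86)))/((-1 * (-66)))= 0.19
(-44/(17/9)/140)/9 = -0.02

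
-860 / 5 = -172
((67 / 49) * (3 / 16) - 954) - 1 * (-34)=-721079 / 784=-919.74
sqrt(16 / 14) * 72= 144 * sqrt(14) / 7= 76.97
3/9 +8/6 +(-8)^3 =-1531/3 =-510.33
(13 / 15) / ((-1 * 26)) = -1 / 30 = -0.03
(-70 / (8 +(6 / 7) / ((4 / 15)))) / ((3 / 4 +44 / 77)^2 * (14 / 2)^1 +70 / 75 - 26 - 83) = 1646400 / 25279669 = 0.07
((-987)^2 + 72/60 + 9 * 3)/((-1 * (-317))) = 4870986/1585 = 3073.18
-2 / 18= -1 / 9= -0.11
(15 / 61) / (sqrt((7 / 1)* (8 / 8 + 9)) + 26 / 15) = -2925 / 459757 + 3375* sqrt(70) / 919514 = 0.02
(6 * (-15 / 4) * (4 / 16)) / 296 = -45 / 2368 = -0.02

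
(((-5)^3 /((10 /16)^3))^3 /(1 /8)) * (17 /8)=-2281701376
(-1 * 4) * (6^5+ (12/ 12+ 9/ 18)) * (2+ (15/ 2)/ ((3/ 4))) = -373320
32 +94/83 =2750/83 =33.13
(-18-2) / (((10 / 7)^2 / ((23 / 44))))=-1127 / 220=-5.12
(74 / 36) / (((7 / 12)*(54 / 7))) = 37 / 81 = 0.46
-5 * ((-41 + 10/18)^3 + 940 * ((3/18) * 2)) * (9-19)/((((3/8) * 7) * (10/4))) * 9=-7680019840/1701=-4515002.85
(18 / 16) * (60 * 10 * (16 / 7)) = 10800 / 7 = 1542.86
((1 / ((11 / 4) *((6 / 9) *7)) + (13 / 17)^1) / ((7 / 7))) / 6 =1103 / 7854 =0.14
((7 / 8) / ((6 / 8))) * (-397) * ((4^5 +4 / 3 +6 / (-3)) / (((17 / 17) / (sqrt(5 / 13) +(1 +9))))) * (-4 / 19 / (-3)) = -170630600 / 513-17063060 * sqrt(65) / 6669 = -353241.05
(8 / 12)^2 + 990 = 8914 / 9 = 990.44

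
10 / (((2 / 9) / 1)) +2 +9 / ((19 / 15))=1028 / 19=54.11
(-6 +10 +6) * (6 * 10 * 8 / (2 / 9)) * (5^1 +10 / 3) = 180000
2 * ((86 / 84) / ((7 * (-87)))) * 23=-989 / 12789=-0.08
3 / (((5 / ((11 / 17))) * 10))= 33 / 850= 0.04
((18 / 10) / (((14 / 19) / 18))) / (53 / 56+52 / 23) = 3496 / 255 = 13.71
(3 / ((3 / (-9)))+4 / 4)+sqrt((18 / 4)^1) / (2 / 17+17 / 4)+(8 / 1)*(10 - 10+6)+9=34*sqrt(2) / 99+49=49.49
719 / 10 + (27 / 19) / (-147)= 669299 / 9310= 71.89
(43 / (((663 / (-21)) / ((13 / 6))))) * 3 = -301 / 34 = -8.85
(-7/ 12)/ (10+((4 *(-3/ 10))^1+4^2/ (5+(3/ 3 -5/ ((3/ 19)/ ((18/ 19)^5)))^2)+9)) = -53661015676835/ 1640144934168268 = -0.03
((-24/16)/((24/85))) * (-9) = 765/16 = 47.81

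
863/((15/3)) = 863/5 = 172.60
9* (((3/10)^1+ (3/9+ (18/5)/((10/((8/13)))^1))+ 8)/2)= 51801/1300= 39.85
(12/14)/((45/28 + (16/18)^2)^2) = 0.15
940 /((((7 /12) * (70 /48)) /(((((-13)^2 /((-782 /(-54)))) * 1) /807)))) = 82353024 /5153771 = 15.98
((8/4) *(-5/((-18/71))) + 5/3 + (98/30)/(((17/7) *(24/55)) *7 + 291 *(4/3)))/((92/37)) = 297789949/18007344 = 16.54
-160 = -160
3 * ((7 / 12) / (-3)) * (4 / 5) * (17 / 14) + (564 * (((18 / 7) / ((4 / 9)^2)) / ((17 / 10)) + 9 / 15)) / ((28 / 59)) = 490451599 / 49980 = 9812.96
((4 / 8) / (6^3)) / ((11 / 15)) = 5 / 1584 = 0.00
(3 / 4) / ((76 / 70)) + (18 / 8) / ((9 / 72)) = 2841 / 152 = 18.69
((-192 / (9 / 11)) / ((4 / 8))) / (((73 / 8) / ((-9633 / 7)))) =36168704 / 511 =70780.24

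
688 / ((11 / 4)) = 2752 / 11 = 250.18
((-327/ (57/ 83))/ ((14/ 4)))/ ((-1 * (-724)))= -0.19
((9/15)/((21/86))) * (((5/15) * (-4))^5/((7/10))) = -176128/11907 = -14.79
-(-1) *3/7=3/7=0.43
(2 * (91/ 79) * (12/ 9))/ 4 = 182/ 237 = 0.77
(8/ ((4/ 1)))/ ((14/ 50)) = 50/ 7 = 7.14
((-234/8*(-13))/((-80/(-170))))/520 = 1.55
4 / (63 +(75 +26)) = 1 / 41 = 0.02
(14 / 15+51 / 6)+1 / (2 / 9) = 209 / 15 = 13.93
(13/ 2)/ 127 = 13/ 254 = 0.05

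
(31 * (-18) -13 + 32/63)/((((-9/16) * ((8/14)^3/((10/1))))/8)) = 35222180/81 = 434841.73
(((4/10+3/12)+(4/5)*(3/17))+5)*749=1474781/340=4337.59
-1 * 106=-106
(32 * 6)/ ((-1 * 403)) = -0.48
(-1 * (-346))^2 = 119716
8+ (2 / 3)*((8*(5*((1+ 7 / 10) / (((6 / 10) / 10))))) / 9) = 7448 / 81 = 91.95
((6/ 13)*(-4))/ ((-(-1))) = -24/ 13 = -1.85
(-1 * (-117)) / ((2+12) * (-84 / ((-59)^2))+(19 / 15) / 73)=-445968315 / 1221581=-365.07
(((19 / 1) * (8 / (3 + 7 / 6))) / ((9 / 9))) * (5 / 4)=228 / 5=45.60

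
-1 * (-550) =550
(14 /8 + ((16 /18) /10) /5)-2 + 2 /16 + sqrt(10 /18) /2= -193 /1800 + sqrt(5) /6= 0.27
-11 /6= -1.83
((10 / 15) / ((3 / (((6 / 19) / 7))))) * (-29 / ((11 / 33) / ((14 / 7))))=-232 / 133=-1.74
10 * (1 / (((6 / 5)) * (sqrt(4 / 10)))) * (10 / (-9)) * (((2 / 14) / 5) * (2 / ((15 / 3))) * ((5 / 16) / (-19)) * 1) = 0.00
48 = 48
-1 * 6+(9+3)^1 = 6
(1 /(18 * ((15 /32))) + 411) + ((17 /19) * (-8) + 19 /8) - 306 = 2058887 /20520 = 100.34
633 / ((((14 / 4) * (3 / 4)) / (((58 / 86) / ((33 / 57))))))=930088 / 3311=280.91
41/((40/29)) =1189/40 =29.72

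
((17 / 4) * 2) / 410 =17 / 820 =0.02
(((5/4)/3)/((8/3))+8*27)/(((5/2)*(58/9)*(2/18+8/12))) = 560277/32480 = 17.25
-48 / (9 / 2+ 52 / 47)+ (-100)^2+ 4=5267596 / 527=9995.44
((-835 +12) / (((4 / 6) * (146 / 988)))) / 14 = -609843 / 1022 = -596.72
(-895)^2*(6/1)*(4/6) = 3204100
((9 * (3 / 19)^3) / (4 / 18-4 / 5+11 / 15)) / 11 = 10935 / 528143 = 0.02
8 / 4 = 2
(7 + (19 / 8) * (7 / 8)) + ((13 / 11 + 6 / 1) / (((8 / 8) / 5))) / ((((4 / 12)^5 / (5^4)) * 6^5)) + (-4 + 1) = 498029 / 704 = 707.43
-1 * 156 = -156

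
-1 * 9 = -9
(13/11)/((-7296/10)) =-65/40128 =-0.00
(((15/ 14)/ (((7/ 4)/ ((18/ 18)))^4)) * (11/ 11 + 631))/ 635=242688/ 2134489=0.11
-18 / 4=-9 / 2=-4.50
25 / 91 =0.27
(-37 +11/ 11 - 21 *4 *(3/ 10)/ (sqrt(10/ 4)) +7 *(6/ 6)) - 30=-59 - 126 *sqrt(10)/ 25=-74.94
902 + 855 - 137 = 1620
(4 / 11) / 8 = 0.05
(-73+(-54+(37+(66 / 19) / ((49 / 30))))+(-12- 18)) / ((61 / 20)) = -2194800 / 56791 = -38.65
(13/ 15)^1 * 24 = 20.80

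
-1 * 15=-15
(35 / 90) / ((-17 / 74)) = -259 / 153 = -1.69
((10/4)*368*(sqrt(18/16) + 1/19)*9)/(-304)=-3105*sqrt(2)/152 -1035/722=-30.32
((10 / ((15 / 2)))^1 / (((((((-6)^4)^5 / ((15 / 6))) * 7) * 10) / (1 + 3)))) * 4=1 / 4798707952582656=0.00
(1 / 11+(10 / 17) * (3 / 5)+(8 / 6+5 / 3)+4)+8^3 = 519.44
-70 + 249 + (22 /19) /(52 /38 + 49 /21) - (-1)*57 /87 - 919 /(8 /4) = -279.53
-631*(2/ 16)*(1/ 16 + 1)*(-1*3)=32181/ 128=251.41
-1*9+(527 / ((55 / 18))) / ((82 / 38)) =159939 / 2255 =70.93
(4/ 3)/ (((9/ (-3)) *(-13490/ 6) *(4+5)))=4/ 182115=0.00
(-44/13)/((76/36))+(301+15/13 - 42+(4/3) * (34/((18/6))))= 608350/2223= 273.66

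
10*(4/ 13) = 3.08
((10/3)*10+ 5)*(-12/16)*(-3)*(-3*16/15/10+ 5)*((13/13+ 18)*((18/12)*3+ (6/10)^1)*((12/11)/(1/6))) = 70404633/275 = 256016.85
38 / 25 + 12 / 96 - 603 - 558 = -231871 / 200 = -1159.36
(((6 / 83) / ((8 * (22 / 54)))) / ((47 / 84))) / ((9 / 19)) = 3591 / 42911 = 0.08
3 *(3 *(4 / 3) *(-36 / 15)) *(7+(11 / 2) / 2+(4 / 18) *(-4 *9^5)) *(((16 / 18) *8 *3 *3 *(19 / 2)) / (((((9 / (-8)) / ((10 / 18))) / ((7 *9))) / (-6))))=171530827776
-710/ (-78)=355/ 39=9.10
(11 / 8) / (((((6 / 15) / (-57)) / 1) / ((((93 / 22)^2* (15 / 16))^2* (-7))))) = 33578184598875 / 87228416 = 384945.48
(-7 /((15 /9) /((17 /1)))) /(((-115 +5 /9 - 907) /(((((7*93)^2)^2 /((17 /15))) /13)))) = 101837332069767 /119509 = 852131070.21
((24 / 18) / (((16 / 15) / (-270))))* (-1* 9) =6075 / 2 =3037.50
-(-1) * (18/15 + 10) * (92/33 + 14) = 31024/165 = 188.02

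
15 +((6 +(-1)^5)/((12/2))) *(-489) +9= -767/2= -383.50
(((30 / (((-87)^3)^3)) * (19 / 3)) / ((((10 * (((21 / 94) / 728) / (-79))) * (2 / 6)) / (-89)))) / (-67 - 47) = 34367528 / 856632462729088581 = 0.00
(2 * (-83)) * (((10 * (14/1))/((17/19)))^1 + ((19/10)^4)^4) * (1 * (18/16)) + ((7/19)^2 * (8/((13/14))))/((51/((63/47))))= -812316163569949837153809741849/149988280000000000000000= -5415864.25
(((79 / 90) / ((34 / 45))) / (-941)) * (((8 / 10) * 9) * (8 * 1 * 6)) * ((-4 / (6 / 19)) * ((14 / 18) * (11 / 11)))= 336224 / 79985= 4.20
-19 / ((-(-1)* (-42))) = 0.45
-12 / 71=-0.17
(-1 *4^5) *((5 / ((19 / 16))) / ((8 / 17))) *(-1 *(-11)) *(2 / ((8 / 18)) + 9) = -25850880 / 19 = -1360572.63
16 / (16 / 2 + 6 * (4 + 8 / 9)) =0.43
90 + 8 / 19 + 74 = 3124 / 19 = 164.42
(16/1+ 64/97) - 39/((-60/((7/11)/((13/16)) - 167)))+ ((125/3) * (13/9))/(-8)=-113973317/1152360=-98.90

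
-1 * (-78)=78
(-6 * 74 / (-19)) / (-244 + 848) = 111 / 2869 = 0.04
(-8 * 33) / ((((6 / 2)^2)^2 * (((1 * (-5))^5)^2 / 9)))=-88 / 29296875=-0.00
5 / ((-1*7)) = -5 / 7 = -0.71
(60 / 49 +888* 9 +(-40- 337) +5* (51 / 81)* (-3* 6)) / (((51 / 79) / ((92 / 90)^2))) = 37152366164 / 3036285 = 12236.13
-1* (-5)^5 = 3125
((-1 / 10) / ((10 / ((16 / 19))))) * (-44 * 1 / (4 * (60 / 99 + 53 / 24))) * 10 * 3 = 69696 / 70585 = 0.99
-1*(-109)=109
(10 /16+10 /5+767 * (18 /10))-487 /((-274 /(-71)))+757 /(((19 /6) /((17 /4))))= 236665307 /104120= 2273.01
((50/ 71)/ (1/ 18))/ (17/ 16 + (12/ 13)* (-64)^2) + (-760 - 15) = -43285394125/ 55852363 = -775.00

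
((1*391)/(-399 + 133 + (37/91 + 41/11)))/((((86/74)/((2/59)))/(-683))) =9890841961/332509368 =29.75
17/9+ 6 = 71/9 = 7.89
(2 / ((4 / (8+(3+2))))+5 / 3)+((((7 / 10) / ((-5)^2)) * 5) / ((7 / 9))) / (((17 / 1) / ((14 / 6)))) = 10444 / 1275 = 8.19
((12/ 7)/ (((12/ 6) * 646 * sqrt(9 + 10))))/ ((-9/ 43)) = -43 * sqrt(19)/ 128877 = -0.00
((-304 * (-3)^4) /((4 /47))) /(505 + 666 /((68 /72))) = -4918644 /20573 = -239.08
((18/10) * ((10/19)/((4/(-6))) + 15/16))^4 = 43046721/8540717056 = 0.01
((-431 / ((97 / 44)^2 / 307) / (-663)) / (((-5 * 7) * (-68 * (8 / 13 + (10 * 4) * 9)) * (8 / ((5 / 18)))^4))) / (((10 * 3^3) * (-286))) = -36387175 / 40402226021626002014208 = -0.00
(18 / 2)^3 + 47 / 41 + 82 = 33298 / 41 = 812.15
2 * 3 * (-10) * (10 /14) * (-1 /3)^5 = 100 /567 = 0.18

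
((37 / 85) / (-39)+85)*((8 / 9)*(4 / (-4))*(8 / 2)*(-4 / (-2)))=-604.37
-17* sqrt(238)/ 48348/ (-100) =sqrt(238)/ 284400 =0.00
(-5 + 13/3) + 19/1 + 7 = 76/3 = 25.33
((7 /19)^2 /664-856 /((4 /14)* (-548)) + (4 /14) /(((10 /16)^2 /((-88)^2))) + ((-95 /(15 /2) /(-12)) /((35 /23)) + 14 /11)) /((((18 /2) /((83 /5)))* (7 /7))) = 3226829035449329 /308463309000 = 10460.98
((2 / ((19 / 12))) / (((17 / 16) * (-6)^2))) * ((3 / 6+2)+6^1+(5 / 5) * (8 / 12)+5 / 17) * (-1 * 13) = -200720 / 49419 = -4.06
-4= -4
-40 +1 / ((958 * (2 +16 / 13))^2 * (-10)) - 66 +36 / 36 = -1699882480969 / 16189356960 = -105.00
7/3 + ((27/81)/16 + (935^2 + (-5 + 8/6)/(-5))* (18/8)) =472082461/240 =1967010.25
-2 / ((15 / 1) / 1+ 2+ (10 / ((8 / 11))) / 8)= -64 / 599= -0.11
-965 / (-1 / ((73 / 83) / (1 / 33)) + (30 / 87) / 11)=67415865 / 217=310672.19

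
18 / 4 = 9 / 2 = 4.50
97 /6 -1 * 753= -4421 /6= -736.83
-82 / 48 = -41 / 24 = -1.71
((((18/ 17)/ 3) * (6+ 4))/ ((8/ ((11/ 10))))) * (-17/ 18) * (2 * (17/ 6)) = -187/ 72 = -2.60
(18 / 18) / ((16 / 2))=0.12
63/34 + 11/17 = 5/2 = 2.50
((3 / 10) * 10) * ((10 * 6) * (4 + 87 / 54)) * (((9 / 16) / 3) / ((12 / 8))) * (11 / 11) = 505 / 4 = 126.25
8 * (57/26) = 228/13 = 17.54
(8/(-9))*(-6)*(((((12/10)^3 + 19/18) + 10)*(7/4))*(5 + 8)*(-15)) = -5234866/225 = -23266.07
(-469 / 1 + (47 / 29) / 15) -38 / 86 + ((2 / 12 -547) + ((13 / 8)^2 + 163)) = -850.53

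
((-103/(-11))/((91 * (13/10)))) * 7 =1030/1859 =0.55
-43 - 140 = -183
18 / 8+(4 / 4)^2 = 13 / 4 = 3.25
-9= -9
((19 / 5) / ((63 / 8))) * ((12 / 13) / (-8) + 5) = 9652 / 4095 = 2.36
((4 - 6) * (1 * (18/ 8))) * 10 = -45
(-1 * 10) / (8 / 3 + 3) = -30 / 17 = -1.76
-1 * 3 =-3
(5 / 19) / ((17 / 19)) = 5 / 17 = 0.29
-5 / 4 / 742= -5 / 2968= -0.00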